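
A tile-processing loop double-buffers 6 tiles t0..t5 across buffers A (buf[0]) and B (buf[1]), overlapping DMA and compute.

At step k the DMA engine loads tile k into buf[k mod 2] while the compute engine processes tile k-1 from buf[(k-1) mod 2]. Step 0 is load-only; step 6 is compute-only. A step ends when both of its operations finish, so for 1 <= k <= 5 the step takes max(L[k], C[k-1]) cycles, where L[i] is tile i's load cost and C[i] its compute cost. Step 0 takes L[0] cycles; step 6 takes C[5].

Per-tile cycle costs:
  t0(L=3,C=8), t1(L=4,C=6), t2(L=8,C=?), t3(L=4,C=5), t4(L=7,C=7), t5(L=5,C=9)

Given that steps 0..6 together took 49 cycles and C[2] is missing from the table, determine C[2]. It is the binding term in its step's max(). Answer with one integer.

C[2] = 7

step 0 → dur = L[0]=3 = 3
step 1 → dur = max(L[1]=4, C[0]=8) = 8
step 2 → dur = max(L[2]=8, C[1]=6) = 8
step 3 → dur = max(L[3]=4, C[2]=?) = C[2]  (unknown; binding)
step 4 → dur = max(L[4]=7, C[3]=5) = 7
step 5 → dur = max(L[5]=5, C[4]=7) = 7
step 6 → dur = C[5]=9 = 9
sum of known step durations = 42
dur[3] = total - known = 49 - 42 = 7
C[2] is the binding max in step 3, so C[2] = dur[3] = 7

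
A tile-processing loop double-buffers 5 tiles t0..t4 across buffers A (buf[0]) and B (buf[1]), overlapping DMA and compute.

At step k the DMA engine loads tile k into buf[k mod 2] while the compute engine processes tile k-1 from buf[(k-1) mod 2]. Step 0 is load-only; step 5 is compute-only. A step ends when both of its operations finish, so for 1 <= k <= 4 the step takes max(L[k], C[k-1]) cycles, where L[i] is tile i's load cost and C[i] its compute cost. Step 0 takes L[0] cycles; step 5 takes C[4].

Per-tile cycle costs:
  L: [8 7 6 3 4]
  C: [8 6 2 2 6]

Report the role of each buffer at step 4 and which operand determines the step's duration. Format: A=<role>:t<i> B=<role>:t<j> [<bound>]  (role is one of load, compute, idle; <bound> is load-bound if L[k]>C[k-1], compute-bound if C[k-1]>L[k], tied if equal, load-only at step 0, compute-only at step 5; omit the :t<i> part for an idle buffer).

k=0 load=t0/8c comp=- wait=8 total=8
k=1 load=t1/7c comp=t0/8c wait=8 total=16
k=2 load=t2/6c comp=t1/6c wait=6 total=22
k=3 load=t3/3c comp=t2/2c wait=3 total=25
k=4 load=t4/4c comp=t3/2c wait=4 total=29
k=5 load=- comp=t4/6c wait=6 total=35

step 4: A=load:t4 B=compute:t3 [load-bound]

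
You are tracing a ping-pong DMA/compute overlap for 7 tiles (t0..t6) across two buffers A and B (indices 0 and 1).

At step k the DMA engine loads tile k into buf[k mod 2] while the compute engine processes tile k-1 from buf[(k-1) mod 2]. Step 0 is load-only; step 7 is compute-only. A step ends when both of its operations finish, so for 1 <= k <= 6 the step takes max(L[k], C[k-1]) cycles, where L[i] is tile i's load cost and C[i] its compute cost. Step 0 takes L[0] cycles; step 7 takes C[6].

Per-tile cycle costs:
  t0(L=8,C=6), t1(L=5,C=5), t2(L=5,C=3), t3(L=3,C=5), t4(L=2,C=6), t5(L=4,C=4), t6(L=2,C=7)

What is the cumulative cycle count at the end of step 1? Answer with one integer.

end_cycle[1] = 14

  0. 8=8c; end=8; A:t0 B:-
  1. max(5,6)=6c; end=14; A:t0 B:t1
  2. max(5,5)=5c; end=19; A:t2 B:t1
  3. max(3,3)=3c; end=22; A:t2 B:t3
  4. max(2,5)=5c; end=27; A:t4 B:t3
  5. max(4,6)=6c; end=33; A:t4 B:t5
  6. max(2,4)=4c; end=37; A:t6 B:t5
  7. 7=7c; end=44; A:t6 B:t5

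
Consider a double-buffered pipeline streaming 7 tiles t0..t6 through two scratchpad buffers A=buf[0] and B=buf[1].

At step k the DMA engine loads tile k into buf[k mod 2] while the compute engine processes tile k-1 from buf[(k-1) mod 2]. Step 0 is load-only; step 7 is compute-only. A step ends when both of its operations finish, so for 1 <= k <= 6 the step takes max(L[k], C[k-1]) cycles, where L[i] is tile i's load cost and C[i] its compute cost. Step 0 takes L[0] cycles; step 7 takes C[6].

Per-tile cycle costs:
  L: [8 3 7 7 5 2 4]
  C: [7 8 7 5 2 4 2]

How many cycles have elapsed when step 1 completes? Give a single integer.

end_cycle[1] = 15

step 0: L[0]=8 → dur=8, Σ=8 | A=load:t0 B=idle [load-only]
step 1: L[1]=3 C[0]=7 → dur=7, Σ=15 | A=compute:t0 B=load:t1 [compute-bound]
step 2: L[2]=7 C[1]=8 → dur=8, Σ=23 | A=load:t2 B=compute:t1 [compute-bound]
step 3: L[3]=7 C[2]=7 → dur=7, Σ=30 | A=compute:t2 B=load:t3 [tied]
step 4: L[4]=5 C[3]=5 → dur=5, Σ=35 | A=load:t4 B=compute:t3 [tied]
step 5: L[5]=2 C[4]=2 → dur=2, Σ=37 | A=compute:t4 B=load:t5 [tied]
step 6: L[6]=4 C[5]=4 → dur=4, Σ=41 | A=load:t6 B=compute:t5 [tied]
step 7: C[6]=2 → dur=2, Σ=43 | A=compute:t6 B=idle [compute-only]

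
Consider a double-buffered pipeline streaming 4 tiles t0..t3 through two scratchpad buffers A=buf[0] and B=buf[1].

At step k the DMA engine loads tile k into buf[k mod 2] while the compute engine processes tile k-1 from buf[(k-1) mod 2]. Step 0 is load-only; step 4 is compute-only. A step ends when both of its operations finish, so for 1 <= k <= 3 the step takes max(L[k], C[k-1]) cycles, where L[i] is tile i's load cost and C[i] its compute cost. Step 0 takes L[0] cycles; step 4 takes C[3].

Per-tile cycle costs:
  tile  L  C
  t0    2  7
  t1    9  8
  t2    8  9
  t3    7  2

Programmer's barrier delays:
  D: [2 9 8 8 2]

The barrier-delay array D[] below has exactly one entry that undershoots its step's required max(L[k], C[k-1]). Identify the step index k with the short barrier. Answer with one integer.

k=0 barrier L[0]=2→2c, D[0]=2 ok
k=1 barrier max(L[1]=9,C[0]=7)→9c, D[1]=9 ok
k=2 barrier max(L[2]=8,C[1]=8)→8c, D[2]=8 ok
k=3 barrier max(L[3]=7,C[2]=9)→9c, D[3]=8 SHORT
k=4 barrier C[3]=2→2c, D[4]=2 ok

hazard at step 3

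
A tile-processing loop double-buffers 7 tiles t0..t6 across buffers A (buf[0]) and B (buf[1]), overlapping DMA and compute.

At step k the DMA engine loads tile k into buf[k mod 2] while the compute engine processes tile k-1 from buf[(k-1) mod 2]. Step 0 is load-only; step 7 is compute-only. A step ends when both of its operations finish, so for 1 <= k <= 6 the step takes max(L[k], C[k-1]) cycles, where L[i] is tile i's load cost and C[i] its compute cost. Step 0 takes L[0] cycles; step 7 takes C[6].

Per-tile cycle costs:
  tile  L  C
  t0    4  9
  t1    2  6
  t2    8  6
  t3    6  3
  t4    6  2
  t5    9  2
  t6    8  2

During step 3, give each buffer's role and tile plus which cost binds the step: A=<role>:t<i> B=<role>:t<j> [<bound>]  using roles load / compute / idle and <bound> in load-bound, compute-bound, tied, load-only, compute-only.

step 3: A=compute:t2 B=load:t3 [tied]

[0] DMA t0→A (4c) ∥ CU idle ⇒ 4c, clock 4
[1] DMA t1→B (2c) ∥ CU A:t0 (9c) ⇒ 9c, clock 13
[2] DMA t2→A (8c) ∥ CU B:t1 (6c) ⇒ 8c, clock 21
[3] DMA t3→B (6c) ∥ CU A:t2 (6c) ⇒ 6c, clock 27
[4] DMA t4→A (6c) ∥ CU B:t3 (3c) ⇒ 6c, clock 33
[5] DMA t5→B (9c) ∥ CU A:t4 (2c) ⇒ 9c, clock 42
[6] DMA t6→A (8c) ∥ CU B:t5 (2c) ⇒ 8c, clock 50
[7] DMA idle ∥ CU A:t6 (2c) ⇒ 2c, clock 52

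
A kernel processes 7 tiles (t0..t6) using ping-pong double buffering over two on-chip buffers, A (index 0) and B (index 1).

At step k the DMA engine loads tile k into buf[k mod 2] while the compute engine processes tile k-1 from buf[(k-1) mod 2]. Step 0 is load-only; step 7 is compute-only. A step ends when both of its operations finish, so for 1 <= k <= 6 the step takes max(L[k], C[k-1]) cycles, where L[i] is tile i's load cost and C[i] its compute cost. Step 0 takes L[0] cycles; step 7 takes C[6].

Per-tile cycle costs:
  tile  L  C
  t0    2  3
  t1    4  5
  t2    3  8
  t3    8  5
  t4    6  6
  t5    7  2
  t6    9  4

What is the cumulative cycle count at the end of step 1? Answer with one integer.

[0] DMA t0→A (2c) ∥ CU idle ⇒ 2c, clock 2
[1] DMA t1→B (4c) ∥ CU A:t0 (3c) ⇒ 4c, clock 6
[2] DMA t2→A (3c) ∥ CU B:t1 (5c) ⇒ 5c, clock 11
[3] DMA t3→B (8c) ∥ CU A:t2 (8c) ⇒ 8c, clock 19
[4] DMA t4→A (6c) ∥ CU B:t3 (5c) ⇒ 6c, clock 25
[5] DMA t5→B (7c) ∥ CU A:t4 (6c) ⇒ 7c, clock 32
[6] DMA t6→A (9c) ∥ CU B:t5 (2c) ⇒ 9c, clock 41
[7] DMA idle ∥ CU A:t6 (4c) ⇒ 4c, clock 45

end_cycle[1] = 6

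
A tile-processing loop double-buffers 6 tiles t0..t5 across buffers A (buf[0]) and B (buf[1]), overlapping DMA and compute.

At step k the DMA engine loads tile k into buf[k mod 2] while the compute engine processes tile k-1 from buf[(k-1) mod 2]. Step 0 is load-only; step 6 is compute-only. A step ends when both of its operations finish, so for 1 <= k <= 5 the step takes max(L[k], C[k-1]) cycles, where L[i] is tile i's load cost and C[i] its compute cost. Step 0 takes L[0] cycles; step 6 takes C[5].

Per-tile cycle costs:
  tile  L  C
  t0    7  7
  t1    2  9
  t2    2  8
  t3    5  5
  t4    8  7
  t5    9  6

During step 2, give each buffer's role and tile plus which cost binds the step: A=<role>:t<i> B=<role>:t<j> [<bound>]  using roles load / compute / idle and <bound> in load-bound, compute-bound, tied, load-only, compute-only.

  0. 7=7c; end=7; A:t0 B:-
  1. max(2,7)=7c; end=14; A:t0 B:t1
  2. max(2,9)=9c; end=23; A:t2 B:t1
  3. max(5,8)=8c; end=31; A:t2 B:t3
  4. max(8,5)=8c; end=39; A:t4 B:t3
  5. max(9,7)=9c; end=48; A:t4 B:t5
  6. 6=6c; end=54; A:t4 B:t5

step 2: A=load:t2 B=compute:t1 [compute-bound]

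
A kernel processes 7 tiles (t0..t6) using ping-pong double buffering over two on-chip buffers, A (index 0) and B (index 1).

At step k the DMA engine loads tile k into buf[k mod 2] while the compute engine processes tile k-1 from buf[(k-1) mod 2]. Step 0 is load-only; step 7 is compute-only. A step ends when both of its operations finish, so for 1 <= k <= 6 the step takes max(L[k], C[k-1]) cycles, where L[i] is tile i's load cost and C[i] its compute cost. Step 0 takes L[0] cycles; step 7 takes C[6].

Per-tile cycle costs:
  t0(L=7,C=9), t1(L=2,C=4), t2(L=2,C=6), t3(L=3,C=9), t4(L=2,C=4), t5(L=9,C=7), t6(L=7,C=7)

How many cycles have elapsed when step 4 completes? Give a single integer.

end_cycle[4] = 35

  0. 7=7c; end=7; A:t0 B:-
  1. max(2,9)=9c; end=16; A:t0 B:t1
  2. max(2,4)=4c; end=20; A:t2 B:t1
  3. max(3,6)=6c; end=26; A:t2 B:t3
  4. max(2,9)=9c; end=35; A:t4 B:t3
  5. max(9,4)=9c; end=44; A:t4 B:t5
  6. max(7,7)=7c; end=51; A:t6 B:t5
  7. 7=7c; end=58; A:t6 B:t5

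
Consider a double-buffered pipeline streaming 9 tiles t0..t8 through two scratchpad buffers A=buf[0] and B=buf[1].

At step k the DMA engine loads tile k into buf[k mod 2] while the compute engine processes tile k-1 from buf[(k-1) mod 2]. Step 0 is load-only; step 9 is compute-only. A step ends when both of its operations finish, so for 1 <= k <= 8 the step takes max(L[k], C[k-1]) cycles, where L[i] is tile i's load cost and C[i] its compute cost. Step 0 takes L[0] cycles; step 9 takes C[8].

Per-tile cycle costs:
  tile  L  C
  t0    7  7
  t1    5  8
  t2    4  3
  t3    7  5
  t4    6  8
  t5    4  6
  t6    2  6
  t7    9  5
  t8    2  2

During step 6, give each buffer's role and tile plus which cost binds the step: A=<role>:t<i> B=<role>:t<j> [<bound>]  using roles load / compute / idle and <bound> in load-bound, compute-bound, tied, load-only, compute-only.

step 0: L[0]=7 → dur=7, Σ=7 | A=load:t0 B=idle [load-only]
step 1: L[1]=5 C[0]=7 → dur=7, Σ=14 | A=compute:t0 B=load:t1 [compute-bound]
step 2: L[2]=4 C[1]=8 → dur=8, Σ=22 | A=load:t2 B=compute:t1 [compute-bound]
step 3: L[3]=7 C[2]=3 → dur=7, Σ=29 | A=compute:t2 B=load:t3 [load-bound]
step 4: L[4]=6 C[3]=5 → dur=6, Σ=35 | A=load:t4 B=compute:t3 [load-bound]
step 5: L[5]=4 C[4]=8 → dur=8, Σ=43 | A=compute:t4 B=load:t5 [compute-bound]
step 6: L[6]=2 C[5]=6 → dur=6, Σ=49 | A=load:t6 B=compute:t5 [compute-bound]
step 7: L[7]=9 C[6]=6 → dur=9, Σ=58 | A=compute:t6 B=load:t7 [load-bound]
step 8: L[8]=2 C[7]=5 → dur=5, Σ=63 | A=load:t8 B=compute:t7 [compute-bound]
step 9: C[8]=2 → dur=2, Σ=65 | A=compute:t8 B=idle [compute-only]

step 6: A=load:t6 B=compute:t5 [compute-bound]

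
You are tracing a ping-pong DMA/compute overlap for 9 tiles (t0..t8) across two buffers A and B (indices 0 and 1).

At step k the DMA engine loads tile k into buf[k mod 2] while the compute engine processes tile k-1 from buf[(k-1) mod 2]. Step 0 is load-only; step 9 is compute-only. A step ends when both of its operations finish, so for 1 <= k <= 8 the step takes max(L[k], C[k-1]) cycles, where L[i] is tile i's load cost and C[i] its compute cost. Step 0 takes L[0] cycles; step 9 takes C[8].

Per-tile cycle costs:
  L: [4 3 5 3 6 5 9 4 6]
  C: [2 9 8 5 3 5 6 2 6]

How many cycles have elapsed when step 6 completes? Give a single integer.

[0] DMA t0→A (4c) ∥ CU idle ⇒ 4c, clock 4
[1] DMA t1→B (3c) ∥ CU A:t0 (2c) ⇒ 3c, clock 7
[2] DMA t2→A (5c) ∥ CU B:t1 (9c) ⇒ 9c, clock 16
[3] DMA t3→B (3c) ∥ CU A:t2 (8c) ⇒ 8c, clock 24
[4] DMA t4→A (6c) ∥ CU B:t3 (5c) ⇒ 6c, clock 30
[5] DMA t5→B (5c) ∥ CU A:t4 (3c) ⇒ 5c, clock 35
[6] DMA t6→A (9c) ∥ CU B:t5 (5c) ⇒ 9c, clock 44
[7] DMA t7→B (4c) ∥ CU A:t6 (6c) ⇒ 6c, clock 50
[8] DMA t8→A (6c) ∥ CU B:t7 (2c) ⇒ 6c, clock 56
[9] DMA idle ∥ CU A:t8 (6c) ⇒ 6c, clock 62

end_cycle[6] = 44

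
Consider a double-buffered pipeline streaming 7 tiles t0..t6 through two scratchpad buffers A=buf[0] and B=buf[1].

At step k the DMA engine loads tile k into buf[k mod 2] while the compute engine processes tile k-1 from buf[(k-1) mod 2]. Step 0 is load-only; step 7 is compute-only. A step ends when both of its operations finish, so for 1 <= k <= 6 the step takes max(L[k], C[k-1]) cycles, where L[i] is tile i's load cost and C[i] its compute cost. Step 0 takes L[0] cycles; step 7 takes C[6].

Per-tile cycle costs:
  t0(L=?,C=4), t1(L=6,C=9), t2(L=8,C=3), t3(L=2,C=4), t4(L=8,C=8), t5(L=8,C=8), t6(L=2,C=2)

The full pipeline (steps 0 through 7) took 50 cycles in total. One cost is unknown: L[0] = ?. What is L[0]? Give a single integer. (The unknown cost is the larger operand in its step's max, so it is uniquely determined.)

step 0 → dur = L[0]=? = L[0]  (unknown; binding)
step 1 → dur = max(L[1]=6, C[0]=4) = 6
step 2 → dur = max(L[2]=8, C[1]=9) = 9
step 3 → dur = max(L[3]=2, C[2]=3) = 3
step 4 → dur = max(L[4]=8, C[3]=4) = 8
step 5 → dur = max(L[5]=8, C[4]=8) = 8
step 6 → dur = max(L[6]=2, C[5]=8) = 8
step 7 → dur = C[6]=2 = 2
sum of known step durations = 44
dur[0] = total - known = 50 - 44 = 6
L[0] is the binding max in step 0, so L[0] = dur[0] = 6

L[0] = 6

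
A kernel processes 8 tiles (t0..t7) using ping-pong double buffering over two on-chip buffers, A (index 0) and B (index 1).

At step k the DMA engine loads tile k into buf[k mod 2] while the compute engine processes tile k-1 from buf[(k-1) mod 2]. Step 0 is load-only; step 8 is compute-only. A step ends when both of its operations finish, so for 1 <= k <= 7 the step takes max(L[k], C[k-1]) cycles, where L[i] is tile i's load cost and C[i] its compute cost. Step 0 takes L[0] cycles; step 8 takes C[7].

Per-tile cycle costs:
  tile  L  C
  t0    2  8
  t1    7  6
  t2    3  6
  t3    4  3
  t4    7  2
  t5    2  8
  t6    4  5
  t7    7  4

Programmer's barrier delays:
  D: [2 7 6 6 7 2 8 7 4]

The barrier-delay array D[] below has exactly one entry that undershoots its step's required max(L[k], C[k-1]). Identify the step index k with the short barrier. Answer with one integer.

hazard at step 1

k=0 barrier L[0]=2→2c, D[0]=2 ok
k=1 barrier max(L[1]=7,C[0]=8)→8c, D[1]=7 SHORT
k=2 barrier max(L[2]=3,C[1]=6)→6c, D[2]=6 ok
k=3 barrier max(L[3]=4,C[2]=6)→6c, D[3]=6 ok
k=4 barrier max(L[4]=7,C[3]=3)→7c, D[4]=7 ok
k=5 barrier max(L[5]=2,C[4]=2)→2c, D[5]=2 ok
k=6 barrier max(L[6]=4,C[5]=8)→8c, D[6]=8 ok
k=7 barrier max(L[7]=7,C[6]=5)→7c, D[7]=7 ok
k=8 barrier C[7]=4→4c, D[8]=4 ok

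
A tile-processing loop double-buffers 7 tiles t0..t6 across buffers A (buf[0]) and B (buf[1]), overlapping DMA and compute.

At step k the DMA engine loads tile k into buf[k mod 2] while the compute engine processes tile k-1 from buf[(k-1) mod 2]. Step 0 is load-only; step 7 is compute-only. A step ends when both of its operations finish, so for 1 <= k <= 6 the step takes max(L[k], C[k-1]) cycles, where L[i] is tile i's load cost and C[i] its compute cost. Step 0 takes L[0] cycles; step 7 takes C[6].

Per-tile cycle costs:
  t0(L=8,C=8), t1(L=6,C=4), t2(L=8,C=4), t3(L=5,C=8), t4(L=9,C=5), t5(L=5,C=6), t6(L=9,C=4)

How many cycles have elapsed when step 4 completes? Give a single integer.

end_cycle[4] = 38

step 0: L[0]=8 → dur=8, Σ=8 | A=load:t0 B=idle [load-only]
step 1: L[1]=6 C[0]=8 → dur=8, Σ=16 | A=compute:t0 B=load:t1 [compute-bound]
step 2: L[2]=8 C[1]=4 → dur=8, Σ=24 | A=load:t2 B=compute:t1 [load-bound]
step 3: L[3]=5 C[2]=4 → dur=5, Σ=29 | A=compute:t2 B=load:t3 [load-bound]
step 4: L[4]=9 C[3]=8 → dur=9, Σ=38 | A=load:t4 B=compute:t3 [load-bound]
step 5: L[5]=5 C[4]=5 → dur=5, Σ=43 | A=compute:t4 B=load:t5 [tied]
step 6: L[6]=9 C[5]=6 → dur=9, Σ=52 | A=load:t6 B=compute:t5 [load-bound]
step 7: C[6]=4 → dur=4, Σ=56 | A=compute:t6 B=idle [compute-only]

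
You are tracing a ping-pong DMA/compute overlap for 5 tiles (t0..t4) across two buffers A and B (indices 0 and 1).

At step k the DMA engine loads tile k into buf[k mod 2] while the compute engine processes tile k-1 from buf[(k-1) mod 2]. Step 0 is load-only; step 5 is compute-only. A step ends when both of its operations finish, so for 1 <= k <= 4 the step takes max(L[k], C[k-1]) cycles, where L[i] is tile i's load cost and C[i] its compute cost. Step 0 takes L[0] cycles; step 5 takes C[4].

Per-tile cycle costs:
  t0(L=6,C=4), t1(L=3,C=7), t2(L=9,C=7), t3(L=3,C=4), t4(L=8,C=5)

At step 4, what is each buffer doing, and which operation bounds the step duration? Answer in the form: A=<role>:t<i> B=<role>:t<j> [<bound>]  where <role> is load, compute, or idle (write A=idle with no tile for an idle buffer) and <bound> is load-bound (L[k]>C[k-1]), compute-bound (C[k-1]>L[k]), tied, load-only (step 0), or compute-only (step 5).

step 4: A=load:t4 B=compute:t3 [load-bound]

k=0 load=t0/6c comp=- wait=6 total=6
k=1 load=t1/3c comp=t0/4c wait=4 total=10
k=2 load=t2/9c comp=t1/7c wait=9 total=19
k=3 load=t3/3c comp=t2/7c wait=7 total=26
k=4 load=t4/8c comp=t3/4c wait=8 total=34
k=5 load=- comp=t4/5c wait=5 total=39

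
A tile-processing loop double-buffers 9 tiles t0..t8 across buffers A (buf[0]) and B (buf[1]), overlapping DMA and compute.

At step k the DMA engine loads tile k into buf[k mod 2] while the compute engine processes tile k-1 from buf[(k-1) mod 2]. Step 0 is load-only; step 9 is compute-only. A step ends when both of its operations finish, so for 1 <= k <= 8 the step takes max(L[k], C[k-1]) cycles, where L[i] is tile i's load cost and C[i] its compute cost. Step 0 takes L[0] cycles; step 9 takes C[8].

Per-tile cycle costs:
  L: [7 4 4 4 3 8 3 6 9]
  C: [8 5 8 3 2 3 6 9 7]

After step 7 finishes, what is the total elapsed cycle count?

end_cycle[7] = 48

  0. 7=7c; end=7; A:t0 B:-
  1. max(4,8)=8c; end=15; A:t0 B:t1
  2. max(4,5)=5c; end=20; A:t2 B:t1
  3. max(4,8)=8c; end=28; A:t2 B:t3
  4. max(3,3)=3c; end=31; A:t4 B:t3
  5. max(8,2)=8c; end=39; A:t4 B:t5
  6. max(3,3)=3c; end=42; A:t6 B:t5
  7. max(6,6)=6c; end=48; A:t6 B:t7
  8. max(9,9)=9c; end=57; A:t8 B:t7
  9. 7=7c; end=64; A:t8 B:t7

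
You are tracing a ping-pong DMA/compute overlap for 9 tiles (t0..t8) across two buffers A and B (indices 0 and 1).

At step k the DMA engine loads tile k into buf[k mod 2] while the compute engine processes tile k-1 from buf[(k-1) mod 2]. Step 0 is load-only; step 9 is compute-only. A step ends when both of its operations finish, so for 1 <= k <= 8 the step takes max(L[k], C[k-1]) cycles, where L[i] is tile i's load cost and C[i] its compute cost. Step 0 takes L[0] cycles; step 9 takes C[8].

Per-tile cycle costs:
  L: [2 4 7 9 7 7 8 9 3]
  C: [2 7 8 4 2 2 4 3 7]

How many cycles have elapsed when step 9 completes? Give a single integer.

end_cycle[9] = 63

k=0 load=t0/2c comp=- wait=2 total=2
k=1 load=t1/4c comp=t0/2c wait=4 total=6
k=2 load=t2/7c comp=t1/7c wait=7 total=13
k=3 load=t3/9c comp=t2/8c wait=9 total=22
k=4 load=t4/7c comp=t3/4c wait=7 total=29
k=5 load=t5/7c comp=t4/2c wait=7 total=36
k=6 load=t6/8c comp=t5/2c wait=8 total=44
k=7 load=t7/9c comp=t6/4c wait=9 total=53
k=8 load=t8/3c comp=t7/3c wait=3 total=56
k=9 load=- comp=t8/7c wait=7 total=63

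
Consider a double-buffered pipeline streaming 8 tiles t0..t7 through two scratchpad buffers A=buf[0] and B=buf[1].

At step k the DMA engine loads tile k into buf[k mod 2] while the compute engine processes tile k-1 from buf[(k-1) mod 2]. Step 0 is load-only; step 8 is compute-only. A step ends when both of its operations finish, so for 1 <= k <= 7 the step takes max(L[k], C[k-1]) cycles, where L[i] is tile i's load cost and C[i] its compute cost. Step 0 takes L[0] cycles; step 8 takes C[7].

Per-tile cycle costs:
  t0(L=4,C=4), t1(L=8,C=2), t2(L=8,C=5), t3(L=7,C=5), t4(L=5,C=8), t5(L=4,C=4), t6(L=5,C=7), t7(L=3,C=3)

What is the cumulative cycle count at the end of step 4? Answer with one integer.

step 0: L[0]=4 → dur=4, Σ=4 | A=load:t0 B=idle [load-only]
step 1: L[1]=8 C[0]=4 → dur=8, Σ=12 | A=compute:t0 B=load:t1 [load-bound]
step 2: L[2]=8 C[1]=2 → dur=8, Σ=20 | A=load:t2 B=compute:t1 [load-bound]
step 3: L[3]=7 C[2]=5 → dur=7, Σ=27 | A=compute:t2 B=load:t3 [load-bound]
step 4: L[4]=5 C[3]=5 → dur=5, Σ=32 | A=load:t4 B=compute:t3 [tied]
step 5: L[5]=4 C[4]=8 → dur=8, Σ=40 | A=compute:t4 B=load:t5 [compute-bound]
step 6: L[6]=5 C[5]=4 → dur=5, Σ=45 | A=load:t6 B=compute:t5 [load-bound]
step 7: L[7]=3 C[6]=7 → dur=7, Σ=52 | A=compute:t6 B=load:t7 [compute-bound]
step 8: C[7]=3 → dur=3, Σ=55 | A=idle B=compute:t7 [compute-only]

end_cycle[4] = 32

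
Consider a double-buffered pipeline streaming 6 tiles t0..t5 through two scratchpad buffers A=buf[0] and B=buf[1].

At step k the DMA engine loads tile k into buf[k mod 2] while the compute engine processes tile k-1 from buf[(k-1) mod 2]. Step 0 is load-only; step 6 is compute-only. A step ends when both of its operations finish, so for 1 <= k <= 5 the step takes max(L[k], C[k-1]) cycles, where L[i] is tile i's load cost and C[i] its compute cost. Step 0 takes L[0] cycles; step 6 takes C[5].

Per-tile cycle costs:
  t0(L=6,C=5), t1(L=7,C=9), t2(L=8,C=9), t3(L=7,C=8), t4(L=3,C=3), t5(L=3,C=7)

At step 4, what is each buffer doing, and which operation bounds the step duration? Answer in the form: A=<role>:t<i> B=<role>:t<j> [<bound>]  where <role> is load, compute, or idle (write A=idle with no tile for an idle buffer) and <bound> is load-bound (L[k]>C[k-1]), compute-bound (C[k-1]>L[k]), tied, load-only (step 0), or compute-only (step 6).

  0. 6=6c; end=6; A:t0 B:-
  1. max(7,5)=7c; end=13; A:t0 B:t1
  2. max(8,9)=9c; end=22; A:t2 B:t1
  3. max(7,9)=9c; end=31; A:t2 B:t3
  4. max(3,8)=8c; end=39; A:t4 B:t3
  5. max(3,3)=3c; end=42; A:t4 B:t5
  6. 7=7c; end=49; A:t4 B:t5

step 4: A=load:t4 B=compute:t3 [compute-bound]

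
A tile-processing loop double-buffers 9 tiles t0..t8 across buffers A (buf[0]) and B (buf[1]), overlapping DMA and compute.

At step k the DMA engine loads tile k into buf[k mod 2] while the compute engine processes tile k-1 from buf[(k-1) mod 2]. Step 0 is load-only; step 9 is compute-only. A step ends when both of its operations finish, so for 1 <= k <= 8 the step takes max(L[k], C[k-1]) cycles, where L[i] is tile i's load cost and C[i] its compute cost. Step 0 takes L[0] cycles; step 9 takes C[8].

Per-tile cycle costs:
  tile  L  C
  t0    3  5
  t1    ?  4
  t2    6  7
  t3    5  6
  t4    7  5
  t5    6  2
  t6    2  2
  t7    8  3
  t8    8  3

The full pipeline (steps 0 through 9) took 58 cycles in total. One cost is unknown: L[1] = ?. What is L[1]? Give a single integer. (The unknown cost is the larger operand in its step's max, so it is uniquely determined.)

step 0: dur = L[0]=3 = 3
step 1: dur = max(L[1]=?, C[0]=5) = L[1]  (unknown; binding)
step 2: dur = max(L[2]=6, C[1]=4) = 6
step 3: dur = max(L[3]=5, C[2]=7) = 7
step 4: dur = max(L[4]=7, C[3]=6) = 7
step 5: dur = max(L[5]=6, C[4]=5) = 6
step 6: dur = max(L[6]=2, C[5]=2) = 2
step 7: dur = max(L[7]=8, C[6]=2) = 8
step 8: dur = max(L[8]=8, C[7]=3) = 8
step 9: dur = C[8]=3 = 3
sum of known step durations = 50
dur[1] = total - known = 58 - 50 = 8
L[1] is the binding max in step 1, so L[1] = dur[1] = 8

L[1] = 8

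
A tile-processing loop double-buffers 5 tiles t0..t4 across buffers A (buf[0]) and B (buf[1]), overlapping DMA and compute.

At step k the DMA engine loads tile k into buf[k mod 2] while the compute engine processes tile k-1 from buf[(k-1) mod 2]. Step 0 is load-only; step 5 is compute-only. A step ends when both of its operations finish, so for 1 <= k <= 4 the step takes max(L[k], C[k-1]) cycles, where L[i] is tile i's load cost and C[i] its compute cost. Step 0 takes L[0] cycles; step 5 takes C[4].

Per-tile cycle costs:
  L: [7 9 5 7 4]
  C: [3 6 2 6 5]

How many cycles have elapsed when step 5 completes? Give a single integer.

end_cycle[5] = 40

k=0 load=t0/7c comp=- wait=7 total=7
k=1 load=t1/9c comp=t0/3c wait=9 total=16
k=2 load=t2/5c comp=t1/6c wait=6 total=22
k=3 load=t3/7c comp=t2/2c wait=7 total=29
k=4 load=t4/4c comp=t3/6c wait=6 total=35
k=5 load=- comp=t4/5c wait=5 total=40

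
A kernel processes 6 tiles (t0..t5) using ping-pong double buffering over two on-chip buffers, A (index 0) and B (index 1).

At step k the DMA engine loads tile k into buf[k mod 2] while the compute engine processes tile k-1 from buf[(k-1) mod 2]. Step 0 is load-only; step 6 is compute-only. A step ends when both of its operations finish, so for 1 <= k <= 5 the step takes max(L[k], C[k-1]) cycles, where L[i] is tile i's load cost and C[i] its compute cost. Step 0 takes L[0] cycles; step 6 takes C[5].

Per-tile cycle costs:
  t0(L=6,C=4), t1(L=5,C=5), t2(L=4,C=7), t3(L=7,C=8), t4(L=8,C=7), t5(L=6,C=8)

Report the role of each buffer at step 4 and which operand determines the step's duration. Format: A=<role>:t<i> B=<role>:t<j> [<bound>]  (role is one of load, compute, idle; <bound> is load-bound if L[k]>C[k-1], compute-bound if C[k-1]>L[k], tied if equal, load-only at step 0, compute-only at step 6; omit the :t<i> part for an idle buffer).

[0] DMA t0→A (6c) ∥ CU idle ⇒ 6c, clock 6
[1] DMA t1→B (5c) ∥ CU A:t0 (4c) ⇒ 5c, clock 11
[2] DMA t2→A (4c) ∥ CU B:t1 (5c) ⇒ 5c, clock 16
[3] DMA t3→B (7c) ∥ CU A:t2 (7c) ⇒ 7c, clock 23
[4] DMA t4→A (8c) ∥ CU B:t3 (8c) ⇒ 8c, clock 31
[5] DMA t5→B (6c) ∥ CU A:t4 (7c) ⇒ 7c, clock 38
[6] DMA idle ∥ CU B:t5 (8c) ⇒ 8c, clock 46

step 4: A=load:t4 B=compute:t3 [tied]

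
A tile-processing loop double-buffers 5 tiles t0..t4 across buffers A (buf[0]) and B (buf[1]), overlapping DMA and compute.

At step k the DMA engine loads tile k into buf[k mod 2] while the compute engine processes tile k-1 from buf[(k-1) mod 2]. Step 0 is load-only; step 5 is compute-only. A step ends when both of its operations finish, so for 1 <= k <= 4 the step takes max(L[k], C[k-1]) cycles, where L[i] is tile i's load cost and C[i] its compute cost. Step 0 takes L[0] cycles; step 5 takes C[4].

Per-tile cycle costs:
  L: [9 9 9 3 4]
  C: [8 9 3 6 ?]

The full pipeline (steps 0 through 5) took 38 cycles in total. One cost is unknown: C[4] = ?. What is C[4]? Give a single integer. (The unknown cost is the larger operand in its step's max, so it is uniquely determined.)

step 0 → dur = L[0]=9 = 9
step 1 → dur = max(L[1]=9, C[0]=8) = 9
step 2 → dur = max(L[2]=9, C[1]=9) = 9
step 3 → dur = max(L[3]=3, C[2]=3) = 3
step 4 → dur = max(L[4]=4, C[3]=6) = 6
step 5 → dur = C[4]=? = C[4]  (unknown; binding)
sum of known step durations = 36
dur[5] = total - known = 38 - 36 = 2
C[4] is the binding max in step 5, so C[4] = dur[5] = 2

C[4] = 2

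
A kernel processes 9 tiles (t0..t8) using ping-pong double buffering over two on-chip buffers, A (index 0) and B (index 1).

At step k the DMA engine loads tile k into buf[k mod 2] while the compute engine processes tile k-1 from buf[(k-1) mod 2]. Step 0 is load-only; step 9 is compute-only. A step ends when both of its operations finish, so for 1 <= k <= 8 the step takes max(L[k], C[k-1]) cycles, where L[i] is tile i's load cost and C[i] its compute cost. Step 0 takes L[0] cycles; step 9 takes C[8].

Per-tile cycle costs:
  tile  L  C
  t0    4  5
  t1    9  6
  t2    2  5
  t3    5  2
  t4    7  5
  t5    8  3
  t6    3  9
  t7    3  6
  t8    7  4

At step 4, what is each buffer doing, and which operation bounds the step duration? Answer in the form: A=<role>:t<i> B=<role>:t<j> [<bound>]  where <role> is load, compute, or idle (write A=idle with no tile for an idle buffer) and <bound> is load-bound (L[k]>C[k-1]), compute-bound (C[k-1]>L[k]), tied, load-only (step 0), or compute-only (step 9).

step 4: A=load:t4 B=compute:t3 [load-bound]

[0] DMA t0→A (4c) ∥ CU idle ⇒ 4c, clock 4
[1] DMA t1→B (9c) ∥ CU A:t0 (5c) ⇒ 9c, clock 13
[2] DMA t2→A (2c) ∥ CU B:t1 (6c) ⇒ 6c, clock 19
[3] DMA t3→B (5c) ∥ CU A:t2 (5c) ⇒ 5c, clock 24
[4] DMA t4→A (7c) ∥ CU B:t3 (2c) ⇒ 7c, clock 31
[5] DMA t5→B (8c) ∥ CU A:t4 (5c) ⇒ 8c, clock 39
[6] DMA t6→A (3c) ∥ CU B:t5 (3c) ⇒ 3c, clock 42
[7] DMA t7→B (3c) ∥ CU A:t6 (9c) ⇒ 9c, clock 51
[8] DMA t8→A (7c) ∥ CU B:t7 (6c) ⇒ 7c, clock 58
[9] DMA idle ∥ CU A:t8 (4c) ⇒ 4c, clock 62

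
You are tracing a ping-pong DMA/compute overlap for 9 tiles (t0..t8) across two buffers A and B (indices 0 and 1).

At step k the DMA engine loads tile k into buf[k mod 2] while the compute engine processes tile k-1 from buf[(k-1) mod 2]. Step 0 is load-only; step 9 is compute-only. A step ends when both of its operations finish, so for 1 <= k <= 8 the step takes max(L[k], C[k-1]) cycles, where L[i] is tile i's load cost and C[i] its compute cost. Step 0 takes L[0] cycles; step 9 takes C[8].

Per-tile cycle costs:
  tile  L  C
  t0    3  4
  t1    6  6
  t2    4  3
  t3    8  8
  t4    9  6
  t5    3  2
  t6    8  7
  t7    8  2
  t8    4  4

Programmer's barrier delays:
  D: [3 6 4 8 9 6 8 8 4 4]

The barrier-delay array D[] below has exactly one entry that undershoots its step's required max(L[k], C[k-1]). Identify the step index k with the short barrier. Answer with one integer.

step 0: need L[0]=3 = 3; D[0]=3 ok
step 1: need max(L[1]=6,C[0]=4) = 6; D[1]=6 ok
step 2: need max(L[2]=4,C[1]=6) = 6; D[2]=4 SHORT
step 3: need max(L[3]=8,C[2]=3) = 8; D[3]=8 ok
step 4: need max(L[4]=9,C[3]=8) = 9; D[4]=9 ok
step 5: need max(L[5]=3,C[4]=6) = 6; D[5]=6 ok
step 6: need max(L[6]=8,C[5]=2) = 8; D[6]=8 ok
step 7: need max(L[7]=8,C[6]=7) = 8; D[7]=8 ok
step 8: need max(L[8]=4,C[7]=2) = 4; D[8]=4 ok
step 9: need C[8]=4 = 4; D[9]=4 ok

hazard at step 2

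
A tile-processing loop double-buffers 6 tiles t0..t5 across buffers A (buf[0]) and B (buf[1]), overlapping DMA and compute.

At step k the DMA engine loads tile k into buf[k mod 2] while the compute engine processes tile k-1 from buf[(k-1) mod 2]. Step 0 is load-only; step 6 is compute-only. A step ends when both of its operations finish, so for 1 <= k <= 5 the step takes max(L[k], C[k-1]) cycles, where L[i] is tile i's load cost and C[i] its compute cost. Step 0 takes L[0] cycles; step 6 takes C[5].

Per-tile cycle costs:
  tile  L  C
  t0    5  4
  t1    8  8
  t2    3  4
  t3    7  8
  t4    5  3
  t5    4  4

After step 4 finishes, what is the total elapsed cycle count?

end_cycle[4] = 36

  0. 5=5c; end=5; A:t0 B:-
  1. max(8,4)=8c; end=13; A:t0 B:t1
  2. max(3,8)=8c; end=21; A:t2 B:t1
  3. max(7,4)=7c; end=28; A:t2 B:t3
  4. max(5,8)=8c; end=36; A:t4 B:t3
  5. max(4,3)=4c; end=40; A:t4 B:t5
  6. 4=4c; end=44; A:t4 B:t5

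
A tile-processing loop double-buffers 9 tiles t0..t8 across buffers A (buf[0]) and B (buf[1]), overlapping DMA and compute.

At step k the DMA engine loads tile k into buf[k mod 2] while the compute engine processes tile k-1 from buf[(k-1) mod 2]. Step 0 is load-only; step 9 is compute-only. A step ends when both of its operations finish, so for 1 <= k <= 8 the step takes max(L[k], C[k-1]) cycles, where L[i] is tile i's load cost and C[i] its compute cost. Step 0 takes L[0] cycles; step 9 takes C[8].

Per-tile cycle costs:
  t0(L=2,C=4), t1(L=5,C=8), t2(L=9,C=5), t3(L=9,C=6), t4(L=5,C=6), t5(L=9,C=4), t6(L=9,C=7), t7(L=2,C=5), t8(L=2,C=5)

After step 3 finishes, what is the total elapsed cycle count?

end_cycle[3] = 25

step 0: L[0]=2 → dur=2, Σ=2 | A=load:t0 B=idle [load-only]
step 1: L[1]=5 C[0]=4 → dur=5, Σ=7 | A=compute:t0 B=load:t1 [load-bound]
step 2: L[2]=9 C[1]=8 → dur=9, Σ=16 | A=load:t2 B=compute:t1 [load-bound]
step 3: L[3]=9 C[2]=5 → dur=9, Σ=25 | A=compute:t2 B=load:t3 [load-bound]
step 4: L[4]=5 C[3]=6 → dur=6, Σ=31 | A=load:t4 B=compute:t3 [compute-bound]
step 5: L[5]=9 C[4]=6 → dur=9, Σ=40 | A=compute:t4 B=load:t5 [load-bound]
step 6: L[6]=9 C[5]=4 → dur=9, Σ=49 | A=load:t6 B=compute:t5 [load-bound]
step 7: L[7]=2 C[6]=7 → dur=7, Σ=56 | A=compute:t6 B=load:t7 [compute-bound]
step 8: L[8]=2 C[7]=5 → dur=5, Σ=61 | A=load:t8 B=compute:t7 [compute-bound]
step 9: C[8]=5 → dur=5, Σ=66 | A=compute:t8 B=idle [compute-only]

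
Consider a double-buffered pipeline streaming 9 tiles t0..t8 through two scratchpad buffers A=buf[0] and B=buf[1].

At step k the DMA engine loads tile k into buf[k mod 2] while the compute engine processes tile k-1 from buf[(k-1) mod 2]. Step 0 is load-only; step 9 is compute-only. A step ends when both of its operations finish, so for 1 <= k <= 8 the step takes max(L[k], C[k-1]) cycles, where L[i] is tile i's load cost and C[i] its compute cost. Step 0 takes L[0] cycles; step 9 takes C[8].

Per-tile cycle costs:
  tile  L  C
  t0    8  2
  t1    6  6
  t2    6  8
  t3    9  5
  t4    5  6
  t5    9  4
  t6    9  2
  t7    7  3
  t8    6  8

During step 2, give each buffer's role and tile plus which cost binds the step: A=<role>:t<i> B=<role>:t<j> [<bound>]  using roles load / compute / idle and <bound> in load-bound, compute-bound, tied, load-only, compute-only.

step 2: A=load:t2 B=compute:t1 [tied]

[0] DMA t0→A (8c) ∥ CU idle ⇒ 8c, clock 8
[1] DMA t1→B (6c) ∥ CU A:t0 (2c) ⇒ 6c, clock 14
[2] DMA t2→A (6c) ∥ CU B:t1 (6c) ⇒ 6c, clock 20
[3] DMA t3→B (9c) ∥ CU A:t2 (8c) ⇒ 9c, clock 29
[4] DMA t4→A (5c) ∥ CU B:t3 (5c) ⇒ 5c, clock 34
[5] DMA t5→B (9c) ∥ CU A:t4 (6c) ⇒ 9c, clock 43
[6] DMA t6→A (9c) ∥ CU B:t5 (4c) ⇒ 9c, clock 52
[7] DMA t7→B (7c) ∥ CU A:t6 (2c) ⇒ 7c, clock 59
[8] DMA t8→A (6c) ∥ CU B:t7 (3c) ⇒ 6c, clock 65
[9] DMA idle ∥ CU A:t8 (8c) ⇒ 8c, clock 73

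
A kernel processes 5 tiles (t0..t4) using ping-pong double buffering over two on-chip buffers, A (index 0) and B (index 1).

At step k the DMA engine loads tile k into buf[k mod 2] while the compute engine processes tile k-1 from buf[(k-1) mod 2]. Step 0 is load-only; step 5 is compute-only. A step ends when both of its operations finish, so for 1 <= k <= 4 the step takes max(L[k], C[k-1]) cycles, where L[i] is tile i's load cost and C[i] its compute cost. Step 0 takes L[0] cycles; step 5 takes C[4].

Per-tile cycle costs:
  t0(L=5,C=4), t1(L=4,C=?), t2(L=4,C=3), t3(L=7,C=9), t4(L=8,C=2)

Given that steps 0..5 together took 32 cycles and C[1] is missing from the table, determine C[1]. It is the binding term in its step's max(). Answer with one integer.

C[1] = 5

step 0 = dur = L[0]=5 = 5
step 1 = dur = max(L[1]=4, C[0]=4) = 4
step 2 = dur = max(L[2]=4, C[1]=?) = C[1]  (unknown; binding)
step 3 = dur = max(L[3]=7, C[2]=3) = 7
step 4 = dur = max(L[4]=8, C[3]=9) = 9
step 5 = dur = C[4]=2 = 2
sum of known step durations = 27
dur[2] = total - known = 32 - 27 = 5
C[1] is the binding max in step 2, so C[1] = dur[2] = 5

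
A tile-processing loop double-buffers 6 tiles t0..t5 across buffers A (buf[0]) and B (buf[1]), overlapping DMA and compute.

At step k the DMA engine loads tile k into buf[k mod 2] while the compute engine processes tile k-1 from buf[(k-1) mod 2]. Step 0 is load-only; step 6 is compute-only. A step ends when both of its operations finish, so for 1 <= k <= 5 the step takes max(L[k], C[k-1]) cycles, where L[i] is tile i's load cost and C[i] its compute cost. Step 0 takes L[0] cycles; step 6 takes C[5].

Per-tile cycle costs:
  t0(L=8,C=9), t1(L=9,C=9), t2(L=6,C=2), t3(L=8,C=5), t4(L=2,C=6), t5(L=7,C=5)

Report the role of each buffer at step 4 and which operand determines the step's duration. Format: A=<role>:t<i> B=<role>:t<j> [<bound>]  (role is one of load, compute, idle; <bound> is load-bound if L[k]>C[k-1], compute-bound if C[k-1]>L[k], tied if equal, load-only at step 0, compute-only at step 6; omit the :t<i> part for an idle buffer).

  0. 8=8c; end=8; A:t0 B:-
  1. max(9,9)=9c; end=17; A:t0 B:t1
  2. max(6,9)=9c; end=26; A:t2 B:t1
  3. max(8,2)=8c; end=34; A:t2 B:t3
  4. max(2,5)=5c; end=39; A:t4 B:t3
  5. max(7,6)=7c; end=46; A:t4 B:t5
  6. 5=5c; end=51; A:t4 B:t5

step 4: A=load:t4 B=compute:t3 [compute-bound]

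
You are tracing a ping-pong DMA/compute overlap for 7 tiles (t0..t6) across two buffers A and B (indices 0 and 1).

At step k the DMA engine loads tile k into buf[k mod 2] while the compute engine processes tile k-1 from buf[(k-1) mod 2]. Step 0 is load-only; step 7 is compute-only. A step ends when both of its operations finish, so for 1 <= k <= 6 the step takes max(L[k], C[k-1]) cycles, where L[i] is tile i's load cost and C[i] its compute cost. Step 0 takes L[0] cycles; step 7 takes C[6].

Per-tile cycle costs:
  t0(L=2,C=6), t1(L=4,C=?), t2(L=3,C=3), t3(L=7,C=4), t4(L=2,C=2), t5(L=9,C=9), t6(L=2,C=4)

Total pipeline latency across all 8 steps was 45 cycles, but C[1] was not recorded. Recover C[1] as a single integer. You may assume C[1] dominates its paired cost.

C[1] = 4

step 0 = dur = L[0]=2 = 2
step 1 = dur = max(L[1]=4, C[0]=6) = 6
step 2 = dur = max(L[2]=3, C[1]=?) = C[1]  (unknown; binding)
step 3 = dur = max(L[3]=7, C[2]=3) = 7
step 4 = dur = max(L[4]=2, C[3]=4) = 4
step 5 = dur = max(L[5]=9, C[4]=2) = 9
step 6 = dur = max(L[6]=2, C[5]=9) = 9
step 7 = dur = C[6]=4 = 4
sum of known step durations = 41
dur[2] = total - known = 45 - 41 = 4
C[1] is the binding max in step 2, so C[1] = dur[2] = 4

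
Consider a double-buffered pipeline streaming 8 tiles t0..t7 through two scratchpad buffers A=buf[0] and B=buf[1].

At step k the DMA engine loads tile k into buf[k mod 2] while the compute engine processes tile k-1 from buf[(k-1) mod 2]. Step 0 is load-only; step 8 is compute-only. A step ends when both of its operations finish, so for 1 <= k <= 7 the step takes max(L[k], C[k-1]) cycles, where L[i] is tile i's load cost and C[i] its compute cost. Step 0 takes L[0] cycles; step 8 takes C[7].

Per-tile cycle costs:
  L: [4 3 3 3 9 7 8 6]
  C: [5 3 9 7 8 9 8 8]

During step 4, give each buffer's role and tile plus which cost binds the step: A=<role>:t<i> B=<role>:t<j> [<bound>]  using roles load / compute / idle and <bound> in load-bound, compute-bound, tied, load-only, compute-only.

step 4: A=load:t4 B=compute:t3 [load-bound]

k=0 load=t0/4c comp=- wait=4 total=4
k=1 load=t1/3c comp=t0/5c wait=5 total=9
k=2 load=t2/3c comp=t1/3c wait=3 total=12
k=3 load=t3/3c comp=t2/9c wait=9 total=21
k=4 load=t4/9c comp=t3/7c wait=9 total=30
k=5 load=t5/7c comp=t4/8c wait=8 total=38
k=6 load=t6/8c comp=t5/9c wait=9 total=47
k=7 load=t7/6c comp=t6/8c wait=8 total=55
k=8 load=- comp=t7/8c wait=8 total=63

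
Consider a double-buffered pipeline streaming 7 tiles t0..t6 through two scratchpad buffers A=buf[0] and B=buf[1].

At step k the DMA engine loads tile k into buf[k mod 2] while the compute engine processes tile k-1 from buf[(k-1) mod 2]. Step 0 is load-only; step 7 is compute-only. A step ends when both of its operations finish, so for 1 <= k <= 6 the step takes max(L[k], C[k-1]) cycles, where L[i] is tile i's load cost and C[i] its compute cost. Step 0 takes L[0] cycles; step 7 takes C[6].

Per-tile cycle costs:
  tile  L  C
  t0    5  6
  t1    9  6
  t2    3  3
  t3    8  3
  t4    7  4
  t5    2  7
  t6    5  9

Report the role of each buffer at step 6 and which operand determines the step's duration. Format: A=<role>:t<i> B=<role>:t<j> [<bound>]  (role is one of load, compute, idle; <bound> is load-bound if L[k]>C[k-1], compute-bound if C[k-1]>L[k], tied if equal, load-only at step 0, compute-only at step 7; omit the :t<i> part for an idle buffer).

step 6: A=load:t6 B=compute:t5 [compute-bound]

[0] DMA t0→A (5c) ∥ CU idle ⇒ 5c, clock 5
[1] DMA t1→B (9c) ∥ CU A:t0 (6c) ⇒ 9c, clock 14
[2] DMA t2→A (3c) ∥ CU B:t1 (6c) ⇒ 6c, clock 20
[3] DMA t3→B (8c) ∥ CU A:t2 (3c) ⇒ 8c, clock 28
[4] DMA t4→A (7c) ∥ CU B:t3 (3c) ⇒ 7c, clock 35
[5] DMA t5→B (2c) ∥ CU A:t4 (4c) ⇒ 4c, clock 39
[6] DMA t6→A (5c) ∥ CU B:t5 (7c) ⇒ 7c, clock 46
[7] DMA idle ∥ CU A:t6 (9c) ⇒ 9c, clock 55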